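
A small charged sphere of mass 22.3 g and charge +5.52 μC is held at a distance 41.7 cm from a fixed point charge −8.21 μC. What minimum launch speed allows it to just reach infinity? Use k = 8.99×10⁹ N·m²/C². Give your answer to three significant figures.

9.36 m/s

To just escape, total mechanical energy must reach zero at infinity: ½mv²_min + U = 0, so ½mv²_min = −U = |kQq|/r.
|U| = |kQq|/r = (8.99×10⁹ N·m²/C²)(8.21×10⁻⁶)(5.52×10⁻⁶)/(0.417) = 0.977 J.
v_min = √(2|U|/m) = √(2·0.977/0.0223) = 9.36 m/s.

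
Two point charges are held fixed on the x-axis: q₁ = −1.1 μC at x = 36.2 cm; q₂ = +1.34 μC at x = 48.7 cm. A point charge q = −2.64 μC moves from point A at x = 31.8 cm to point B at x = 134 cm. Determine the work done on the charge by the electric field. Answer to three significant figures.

0.416 J

The work done by the electric force is W_field = −ΔU = −q(V_B − V_A) = q(V_A − V_B).
At A: distances to the source charges are 0.0440 m, 0.169 m; V_A = Σ kqᵢ/rᵢ = -1.53×10⁵ V.
At B: distances to the source charges are 0.978 m, 0.853 m; V_B = Σ kqᵢ/rᵢ = 4010 V.
ΔV = V_B − V_A = 1.57×10⁵ V.
W_field = −qΔV = −(-2.64×10⁻⁶ C)(1.57×10⁵ V) = 0.416 J.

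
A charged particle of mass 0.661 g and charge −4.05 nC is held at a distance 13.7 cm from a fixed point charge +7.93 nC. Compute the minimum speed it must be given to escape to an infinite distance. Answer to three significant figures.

0.0799 m/s

To just escape, total mechanical energy must reach zero at infinity: ½mv²_min + U = 0, so ½mv²_min = −U = |kQq|/r.
|U| = |kQq|/r = (8.99×10⁹ N·m²/C²)(7.93×10⁻⁹)(4.05×10⁻⁹)/(0.137) = 2.11×10⁻⁶ J.
v_min = √(2|U|/m) = √(2·2.11×10⁻⁶/6.61×10⁻⁴) = 0.0799 m/s.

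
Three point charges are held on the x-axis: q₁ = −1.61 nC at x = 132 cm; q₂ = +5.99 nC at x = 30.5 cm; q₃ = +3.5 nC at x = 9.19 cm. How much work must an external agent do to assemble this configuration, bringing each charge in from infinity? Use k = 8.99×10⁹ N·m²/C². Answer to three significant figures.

7.58×10⁻⁷ J

The work to assemble the configuration equals its total potential energy, U = Σ kqᵢqⱼ/rᵢⱼ over all pairs.
Pair separations: r₁₂ = 1.02 m, r₁₃ = 1.23 m, r₂₃ = 0.213 m.
U = (-8.54×10⁻⁸) + (-4.12×10⁻⁸) + (8.84×10⁻⁷) = 7.58×10⁻⁷ J.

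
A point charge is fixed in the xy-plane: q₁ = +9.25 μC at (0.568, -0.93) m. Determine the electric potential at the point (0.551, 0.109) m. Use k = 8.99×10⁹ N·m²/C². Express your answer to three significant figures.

The total potential is the scalar sum of each charge's contribution, V = Σ kqᵢ/rᵢ.
Distances from the field point to each charge: r₁ = 1.04 m.
V = k[(9.25×10⁻⁶)/(1.04)] = 8.00×10⁴ V.

8.00×10⁴ V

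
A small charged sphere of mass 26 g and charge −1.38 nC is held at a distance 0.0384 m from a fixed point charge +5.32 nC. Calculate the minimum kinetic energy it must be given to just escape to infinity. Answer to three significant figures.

1.72×10⁻⁶ J

To just escape, total mechanical energy must reach zero at infinity: ½mv²_min + U = 0, so ½mv²_min = −U = |kQq|/r.
|U| = |kQq|/r = (8.99×10⁹ N·m²/C²)(5.32×10⁻⁹)(1.38×10⁻⁹)/(0.0384) = 1.72×10⁻⁶ J.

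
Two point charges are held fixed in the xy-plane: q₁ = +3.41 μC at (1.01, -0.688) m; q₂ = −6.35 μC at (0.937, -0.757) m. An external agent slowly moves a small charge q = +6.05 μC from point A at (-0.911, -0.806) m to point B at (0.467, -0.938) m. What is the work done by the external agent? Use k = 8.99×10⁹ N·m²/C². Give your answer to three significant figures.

For quasistatic motion the external work equals the change in potential energy: W_ext = qΔV = q(V_B − V_A).
At A: distances to the source charges are 1.92 m, 1.85 m; V_A = Σ kqᵢ/rᵢ = -1.50×10⁴ V.
At B: distances to the source charges are 0.598 m, 0.504 m; V_B = Σ kqᵢ/rᵢ = -6.21×10⁴ V.
ΔV = V_B − V_A = -4.71×10⁴ V.
W_ext = qΔV = (6.05×10⁻⁶ C)(-4.71×10⁴ V) = -0.285 J.

-0.285 J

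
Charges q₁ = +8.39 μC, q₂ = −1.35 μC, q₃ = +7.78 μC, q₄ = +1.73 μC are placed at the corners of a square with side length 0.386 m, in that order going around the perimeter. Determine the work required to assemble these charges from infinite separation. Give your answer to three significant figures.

1.18 J

The work to assemble the configuration equals its total potential energy, U = Σ kqᵢqⱼ/rᵢⱼ over all pairs.
The four side pairs have separation 0.386 m and the two diagonal pairs 0.546 m.
Summing all 6 pair terms gives U = 1.18 J.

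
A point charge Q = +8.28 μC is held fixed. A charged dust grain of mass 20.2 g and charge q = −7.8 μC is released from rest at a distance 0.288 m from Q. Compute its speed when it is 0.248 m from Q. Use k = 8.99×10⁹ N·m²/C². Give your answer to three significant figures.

5.67 m/s

Only the electrostatic force acts, so mechanical energy is conserved: ½mv² = U₁ − U₂ = kQq(1/r₁ − 1/r₂).
U₁ − U₂ = (8.99×10⁹ N·m²/C²)(8.28×10⁻⁶ C)(-7.80×10⁻⁶ C)(1/0.288 − 1/0.248) = 0.325 J.
v = √(2·0.325/0.0202) = 5.67 m/s.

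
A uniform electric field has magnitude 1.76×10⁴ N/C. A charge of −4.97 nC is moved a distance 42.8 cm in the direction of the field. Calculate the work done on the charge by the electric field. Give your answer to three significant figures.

-3.74×10⁻⁵ J

The potential change for a displacement 42.8 cm in the direction of the field is ΔV = −Ed = -7530 V.
W_field = −qΔV = -3.74×10⁻⁵ J.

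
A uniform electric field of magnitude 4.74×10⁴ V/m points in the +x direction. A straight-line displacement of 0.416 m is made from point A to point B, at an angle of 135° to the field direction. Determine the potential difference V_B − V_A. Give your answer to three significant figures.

Only the component of displacement along E changes the potential: ΔV = −E·d·cosθ.
ΔV = −(4.74×10⁴ V/m)(0.416 m)cos135° = 1.39×10⁴ V.

1.39×10⁴ V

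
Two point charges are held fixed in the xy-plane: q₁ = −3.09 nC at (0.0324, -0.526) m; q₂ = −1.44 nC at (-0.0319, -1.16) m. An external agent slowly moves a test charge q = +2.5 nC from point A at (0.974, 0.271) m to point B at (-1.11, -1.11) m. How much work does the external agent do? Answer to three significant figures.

For quasistatic motion the external work equals the change in potential energy: W_ext = qΔV = q(V_B − V_A).
At A: distances to the source charges are 1.23 m, 1.75 m; V_A = Σ kqᵢ/rᵢ = -29.9 V.
At B: distances to the source charges are 1.28 m, 1.08 m; V_B = Σ kqᵢ/rᵢ = -33.6 V.
ΔV = V_B − V_A = -3.73 V.
W_ext = qΔV = (2.50×10⁻⁹ C)(-3.73 V) = -9.32×10⁻⁹ J.

-9.32×10⁻⁹ J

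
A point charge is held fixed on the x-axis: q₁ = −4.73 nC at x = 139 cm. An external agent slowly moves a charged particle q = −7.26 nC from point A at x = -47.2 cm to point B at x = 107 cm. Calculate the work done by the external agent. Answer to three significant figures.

For quasistatic motion the external work equals the change in potential energy: W_ext = qΔV = q(V_B − V_A).
At A: distance to the source charge is 1.86 m; V_A = kq₁/r = -22.8 V.
At B: distance to the source charge is 0.320 m; V_B = kq₁/r = -133 V.
ΔV = V_B − V_A = -110 V.
W_ext = qΔV = (-7.26×10⁻⁹ C)(-110 V) = 7.99×10⁻⁷ J.

7.99×10⁻⁷ J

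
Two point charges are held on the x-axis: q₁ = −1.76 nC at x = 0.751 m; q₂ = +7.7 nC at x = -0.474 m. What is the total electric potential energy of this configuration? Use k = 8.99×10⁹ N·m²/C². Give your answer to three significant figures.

-9.95×10⁻⁸ J

The assembly work is the sum of pairwise potential energies, U = Σ_{i<j} kqᵢqⱼ/rᵢⱼ.
Pair separations: r₁₂ = 1.23 m.
U = (-9.95×10⁻⁸) = -9.95×10⁻⁸ J.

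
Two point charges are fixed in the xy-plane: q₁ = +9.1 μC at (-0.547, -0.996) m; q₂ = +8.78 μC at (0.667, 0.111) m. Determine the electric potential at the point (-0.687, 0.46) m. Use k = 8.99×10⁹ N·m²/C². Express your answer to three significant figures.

The total potential is the scalar sum of each charge's contribution, V = Σ kqᵢ/rᵢ.
Distances from the field point to each charge: r₁ = 1.46 m, r₂ = 1.40 m.
V = k[(9.10×10⁻⁶)/(1.46) + (8.78×10⁻⁶)/(1.40)] = 1.12×10⁵ V.

1.12×10⁵ V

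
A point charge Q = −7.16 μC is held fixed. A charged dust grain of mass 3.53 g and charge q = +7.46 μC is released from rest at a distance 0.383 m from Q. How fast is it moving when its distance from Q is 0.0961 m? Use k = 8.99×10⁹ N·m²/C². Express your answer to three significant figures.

Only the electrostatic force acts, so mechanical energy is conserved: ½mv² = U₁ − U₂ = kQq(1/r₁ − 1/r₂).
U₁ − U₂ = (8.99×10⁹ N·m²/C²)(-7.16×10⁻⁶ C)(7.46×10⁻⁶ C)(1/0.383 − 1/0.0961) = 3.74 J.
v = √(2·3.74/3.53×10⁻³) = 46.1 m/s.

46.1 m/s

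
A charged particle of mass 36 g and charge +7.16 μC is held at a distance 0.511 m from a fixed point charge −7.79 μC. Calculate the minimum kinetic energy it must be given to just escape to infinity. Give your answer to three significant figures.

0.981 J

To just escape, total mechanical energy must reach zero at infinity: ½mv²_min + U = 0, so ½mv²_min = −U = |kQq|/r.
|U| = |kQq|/r = (8.99×10⁹ N·m²/C²)(7.79×10⁻⁶)(7.16×10⁻⁶)/(0.511) = 0.981 J.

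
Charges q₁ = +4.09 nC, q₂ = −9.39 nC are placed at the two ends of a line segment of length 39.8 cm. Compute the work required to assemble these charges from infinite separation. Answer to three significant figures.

The work to assemble the configuration equals its total potential energy, U = Σ kqᵢqⱼ/rᵢⱼ over all pairs.
The separation is r = 0.398 m.
U = (-8.67×10⁻⁷) = -8.67×10⁻⁷ J.

-8.67×10⁻⁷ J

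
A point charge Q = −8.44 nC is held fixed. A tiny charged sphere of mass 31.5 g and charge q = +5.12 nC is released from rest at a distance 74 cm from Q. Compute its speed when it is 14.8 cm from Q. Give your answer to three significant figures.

0.0115 m/s

Only the electrostatic force acts, so mechanical energy is conserved: ½mv² = U₁ − U₂ = kQq(1/r₁ − 1/r₂).
U₁ − U₂ = (8.99×10⁹ N·m²/C²)(-8.44×10⁻⁹ C)(5.12×10⁻⁹ C)(1/0.740 − 1/0.148) = 2.10×10⁻⁶ J.
v = √(2·2.10×10⁻⁶/0.0315) = 0.0115 m/s.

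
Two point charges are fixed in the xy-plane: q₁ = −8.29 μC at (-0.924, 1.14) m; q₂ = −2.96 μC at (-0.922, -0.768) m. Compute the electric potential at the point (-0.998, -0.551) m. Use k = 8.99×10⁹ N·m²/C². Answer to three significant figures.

-1.60×10⁵ V

Electric potential is a scalar, so the contributions from each charge add algebraically: V = Σ kqᵢ/rᵢ.
Distances from the field point to each charge: r₁ = 1.69 m, r₂ = 0.230 m.
V = k[(-8.29×10⁻⁶)/(1.69) + (-2.96×10⁻⁶)/(0.230)] = -1.60×10⁵ V.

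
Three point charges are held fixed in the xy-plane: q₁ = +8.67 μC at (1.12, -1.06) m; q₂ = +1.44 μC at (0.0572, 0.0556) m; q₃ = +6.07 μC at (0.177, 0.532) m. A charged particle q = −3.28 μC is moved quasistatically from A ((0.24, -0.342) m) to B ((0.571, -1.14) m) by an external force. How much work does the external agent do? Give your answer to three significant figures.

For quasistatic motion the external work equals the change in potential energy: W_ext = qΔV = q(V_B − V_A).
At A: distances to the source charges are 1.14 m, 0.438 m, 0.876 m; V_A = Σ kqᵢ/rᵢ = 1.60×10⁵ V.
At B: distances to the source charges are 0.555 m, 1.30 m, 1.72 m; V_B = Σ kqᵢ/rᵢ = 1.82×10⁵ V.
ΔV = V_B − V_A = 2.17×10⁴ V.
W_ext = qΔV = (-3.28×10⁻⁶ C)(2.17×10⁴ V) = -0.0712 J.

-0.0712 J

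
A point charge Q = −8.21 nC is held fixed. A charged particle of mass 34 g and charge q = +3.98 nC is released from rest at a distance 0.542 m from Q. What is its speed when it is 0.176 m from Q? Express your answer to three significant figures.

8.14×10⁻³ m/s

Only the electrostatic force acts, so mechanical energy is conserved: ½mv² = U₁ − U₂ = kQq(1/r₁ − 1/r₂).
U₁ − U₂ = (8.99×10⁹ N·m²/C²)(-8.21×10⁻⁹ C)(3.98×10⁻⁹ C)(1/0.542 − 1/0.176) = 1.13×10⁻⁶ J.
v = √(2·1.13×10⁻⁶/0.0340) = 8.14×10⁻³ m/s.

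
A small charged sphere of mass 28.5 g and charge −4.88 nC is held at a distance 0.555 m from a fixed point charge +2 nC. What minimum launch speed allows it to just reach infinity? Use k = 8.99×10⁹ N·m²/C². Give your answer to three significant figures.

To just escape, total mechanical energy must reach zero at infinity: ½mv²_min + U = 0, so ½mv²_min = −U = |kQq|/r.
|U| = |kQq|/r = (8.99×10⁹ N·m²/C²)(2.00×10⁻⁹)(4.88×10⁻⁹)/(0.555) = 1.58×10⁻⁷ J.
v_min = √(2|U|/m) = √(2·1.58×10⁻⁷/0.0285) = 3.33×10⁻³ m/s.

3.33×10⁻³ m/s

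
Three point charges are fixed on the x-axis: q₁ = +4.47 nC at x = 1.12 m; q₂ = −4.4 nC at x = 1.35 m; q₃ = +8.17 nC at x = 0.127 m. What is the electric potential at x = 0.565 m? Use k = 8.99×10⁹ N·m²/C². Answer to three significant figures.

190 V

The total potential is the scalar sum of each charge's contribution, V = Σ kqᵢ/rᵢ.
Distances from the field point to each charge: r₁ = 0.555 m, r₂ = 0.785 m, r₃ = 0.438 m.
V = k[(4.47×10⁻⁹)/(0.555) + (-4.40×10⁻⁹)/(0.785) + (8.17×10⁻⁹)/(0.438)] = 190 V.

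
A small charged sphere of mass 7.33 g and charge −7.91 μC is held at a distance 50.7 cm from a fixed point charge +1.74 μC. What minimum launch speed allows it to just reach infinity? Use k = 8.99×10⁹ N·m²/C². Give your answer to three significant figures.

8.16 m/s

To just escape, total mechanical energy must reach zero at infinity: ½mv²_min + U = 0, so ½mv²_min = −U = |kQq|/r.
|U| = |kQq|/r = (8.99×10⁹ N·m²/C²)(1.74×10⁻⁶)(7.91×10⁻⁶)/(0.507) = 0.244 J.
v_min = √(2|U|/m) = √(2·0.244/7.33×10⁻³) = 8.16 m/s.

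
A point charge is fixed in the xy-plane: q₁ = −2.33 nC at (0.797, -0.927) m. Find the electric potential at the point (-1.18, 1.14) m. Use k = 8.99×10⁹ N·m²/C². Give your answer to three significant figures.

-7.32 V

The total potential is the scalar sum of each charge's contribution, V = Σ kqᵢ/rᵢ.
Distances from the field point to each charge: r₁ = 2.86 m.
V = k[(-2.33×10⁻⁹)/(2.86)] = -7.32 V.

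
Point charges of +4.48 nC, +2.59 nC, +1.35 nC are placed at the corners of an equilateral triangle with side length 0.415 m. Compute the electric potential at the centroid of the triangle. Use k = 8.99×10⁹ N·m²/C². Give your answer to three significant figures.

316 V

Electric potential is a scalar, so the contributions from each charge add algebraically: V = Σ kqᵢ/rᵢ.
The distance from each vertex to the centroid is a/√3 = 0.240 m.
V = k[(4.48×10⁻⁹)/(0.240) + (2.59×10⁻⁹)/(0.240) + (1.35×10⁻⁹)/(0.240)] = 316 V.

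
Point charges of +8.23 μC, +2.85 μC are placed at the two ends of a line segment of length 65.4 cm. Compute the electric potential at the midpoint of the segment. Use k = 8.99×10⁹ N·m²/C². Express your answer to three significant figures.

3.05×10⁵ V

The total potential is the scalar sum of each charge's contribution, V = Σ kqᵢ/rᵢ.
Each charge is 0.327 m from the midpoint.
V = k[(8.23×10⁻⁶)/(0.327) + (2.85×10⁻⁶)/(0.327)] = 3.05×10⁵ V.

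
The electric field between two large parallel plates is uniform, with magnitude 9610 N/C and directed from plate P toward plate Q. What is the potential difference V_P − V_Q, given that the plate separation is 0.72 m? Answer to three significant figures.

In a uniform field, potential decreases in the direction of E: ΔV = −E·d for a displacement d parallel to E.
Going from Q to P is a displacement of 0.72 m opposite to the field, so V_P − V_Q = +Ed = 6920 V.

6920 V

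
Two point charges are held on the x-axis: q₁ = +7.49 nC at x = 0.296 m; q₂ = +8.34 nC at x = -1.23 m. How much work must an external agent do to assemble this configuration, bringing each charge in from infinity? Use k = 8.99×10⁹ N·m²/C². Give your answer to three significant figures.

3.68×10⁻⁷ J

The assembly work is the sum of pairwise potential energies, U = Σ_{i<j} kqᵢqⱼ/rᵢⱼ.
Pair separations: r₁₂ = 1.53 m.
U = (3.68×10⁻⁷) = 3.68×10⁻⁷ J.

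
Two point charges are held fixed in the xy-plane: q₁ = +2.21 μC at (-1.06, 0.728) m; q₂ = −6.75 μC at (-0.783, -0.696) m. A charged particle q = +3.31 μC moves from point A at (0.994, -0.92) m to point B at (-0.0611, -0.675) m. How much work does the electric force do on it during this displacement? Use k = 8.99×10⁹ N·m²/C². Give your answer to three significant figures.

0.153 J

The work done by the electric force is W_field = −ΔU = −q(V_B − V_A) = q(V_A − V_B).
At A: distances to the source charges are 2.63 m, 1.79 m; V_A = Σ kqᵢ/rᵢ = -2.63×10⁴ V.
At B: distances to the source charges are 1.72 m, 0.722 m; V_B = Σ kqᵢ/rᵢ = -7.25×10⁴ V.
ΔV = V_B − V_A = -4.62×10⁴ V.
W_field = −qΔV = −(3.31×10⁻⁶ C)(-4.62×10⁴ V) = 0.153 J.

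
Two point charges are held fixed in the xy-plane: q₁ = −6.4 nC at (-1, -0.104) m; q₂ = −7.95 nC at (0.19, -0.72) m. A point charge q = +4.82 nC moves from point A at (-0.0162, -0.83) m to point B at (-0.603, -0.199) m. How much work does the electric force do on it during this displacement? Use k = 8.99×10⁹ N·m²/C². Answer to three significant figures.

The work done by the electric force is W_field = −ΔU = −q(V_B − V_A) = q(V_A − V_B).
At A: distances to the source charges are 1.22 m, 0.234 m; V_A = Σ kqᵢ/rᵢ = -353 V.
At B: distances to the source charges are 0.408 m, 0.949 m; V_B = Σ kqᵢ/rᵢ = -216 V.
ΔV = V_B − V_A = 137 V.
W_field = −qΔV = −(4.82×10⁻⁹ C)(137 V) = -6.58×10⁻⁷ J.

-6.58×10⁻⁷ J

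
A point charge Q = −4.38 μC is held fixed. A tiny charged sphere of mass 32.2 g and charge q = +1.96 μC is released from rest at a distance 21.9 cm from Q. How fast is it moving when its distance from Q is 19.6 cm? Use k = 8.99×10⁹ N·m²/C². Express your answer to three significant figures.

1.60 m/s

Only the electrostatic force acts, so mechanical energy is conserved: ½mv² = U₁ − U₂ = kQq(1/r₁ − 1/r₂).
U₁ − U₂ = (8.99×10⁹ N·m²/C²)(-4.38×10⁻⁶ C)(1.96×10⁻⁶ C)(1/0.219 − 1/0.196) = 0.0414 J.
v = √(2·0.0414/0.0322) = 1.60 m/s.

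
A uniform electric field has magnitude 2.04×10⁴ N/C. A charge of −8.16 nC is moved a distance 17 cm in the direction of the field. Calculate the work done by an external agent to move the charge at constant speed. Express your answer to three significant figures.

The potential change for a displacement 17 cm in the direction of the field is ΔV = −Ed = -3470 V.
W_ext = qΔV = 2.83×10⁻⁵ J.

2.83×10⁻⁵ J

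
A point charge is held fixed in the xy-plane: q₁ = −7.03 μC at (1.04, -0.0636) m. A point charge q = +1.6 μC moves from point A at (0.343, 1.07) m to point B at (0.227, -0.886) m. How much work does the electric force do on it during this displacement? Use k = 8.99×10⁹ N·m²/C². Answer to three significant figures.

The work done by the electric force is W_field = −ΔU = −q(V_B − V_A) = q(V_A − V_B).
At A: distance to the source charge is 1.33 m; V_A = kq₁/r = -4.75×10⁴ V.
At B: distance to the source charge is 1.16 m; V_B = kq₁/r = -5.47×10⁴ V.
ΔV = V_B − V_A = -7160 V.
W_field = −qΔV = −(1.60×10⁻⁶ C)(-7160 V) = 0.0115 J.

0.0115 J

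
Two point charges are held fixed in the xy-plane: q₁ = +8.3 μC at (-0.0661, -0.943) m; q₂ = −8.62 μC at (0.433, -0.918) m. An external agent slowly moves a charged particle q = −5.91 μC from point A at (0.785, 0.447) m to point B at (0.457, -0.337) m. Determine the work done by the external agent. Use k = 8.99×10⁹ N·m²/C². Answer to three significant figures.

0.182 J

For quasistatic motion the external work equals the change in potential energy: W_ext = qΔV = q(V_B − V_A).
At A: distances to the source charges are 1.63 m, 1.41 m; V_A = Σ kqᵢ/rᵢ = -9190 V.
At B: distances to the source charges are 0.801 m, 0.581 m; V_B = Σ kqᵢ/rᵢ = -4.01×10⁴ V.
ΔV = V_B − V_A = -3.09×10⁴ V.
W_ext = qΔV = (-5.91×10⁻⁶ C)(-3.09×10⁴ V) = 0.182 J.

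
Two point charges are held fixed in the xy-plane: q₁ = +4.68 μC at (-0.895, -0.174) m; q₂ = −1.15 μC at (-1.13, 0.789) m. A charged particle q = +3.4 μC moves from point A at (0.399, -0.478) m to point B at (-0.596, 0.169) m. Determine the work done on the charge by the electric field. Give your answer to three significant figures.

-0.182 J

The work done by the electric force is W_field = −ΔU = −q(V_B − V_A) = q(V_A − V_B).
At A: distances to the source charges are 1.33 m, 1.99 m; V_A = Σ kqᵢ/rᵢ = 2.64×10⁴ V.
At B: distances to the source charges are 0.455 m, 0.818 m; V_B = Σ kqᵢ/rᵢ = 7.98×10⁴ V.
ΔV = V_B − V_A = 5.34×10⁴ V.
W_field = −qΔV = −(3.40×10⁻⁶ C)(5.34×10⁴ V) = -0.182 J.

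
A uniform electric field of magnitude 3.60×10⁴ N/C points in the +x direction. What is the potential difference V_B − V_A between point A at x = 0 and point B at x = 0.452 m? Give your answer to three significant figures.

-1.63×10⁴ V

In a uniform field, potential decreases in the direction of E: V_B − V_A = −E·Δx.
V_B − V_A = −(3.60×10⁴ V/m)(0.452 m) = -1.63×10⁴ V.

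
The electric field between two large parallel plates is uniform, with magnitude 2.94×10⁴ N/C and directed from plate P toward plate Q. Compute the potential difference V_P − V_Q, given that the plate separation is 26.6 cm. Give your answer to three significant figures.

In a uniform field, potential decreases in the direction of E: ΔV = −E·d for a displacement d parallel to E.
Going from Q to P is a displacement of 26.6 cm opposite to the field, so V_P − V_Q = +Ed = 7820 V.

7820 V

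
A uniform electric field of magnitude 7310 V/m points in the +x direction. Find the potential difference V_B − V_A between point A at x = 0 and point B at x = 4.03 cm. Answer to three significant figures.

In a uniform field, potential decreases in the direction of E: V_B − V_A = −E·Δx.
V_B − V_A = −(7310 V/m)(0.0403 m) = -295 V.

-295 V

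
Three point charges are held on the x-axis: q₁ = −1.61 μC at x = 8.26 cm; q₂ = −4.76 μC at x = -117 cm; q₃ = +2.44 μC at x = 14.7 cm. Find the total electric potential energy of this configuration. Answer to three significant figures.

-0.573 J

The work to assemble the configuration equals its total potential energy, U = Σ kqᵢqⱼ/rᵢⱼ over all pairs.
Pair separations: r₁₂ = 1.25 m, r₁₃ = 0.0644 m, r₂₃ = 1.32 m.
U = (0.0550) + (-0.548) + (-0.0793) = -0.573 J.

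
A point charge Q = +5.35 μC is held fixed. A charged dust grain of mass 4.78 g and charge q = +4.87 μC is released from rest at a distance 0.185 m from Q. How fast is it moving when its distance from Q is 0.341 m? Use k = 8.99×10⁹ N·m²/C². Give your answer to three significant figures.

Only the electrostatic force acts, so mechanical energy is conserved: ½mv² = U₁ − U₂ = kQq(1/r₁ − 1/r₂).
U₁ − U₂ = (8.99×10⁹ N·m²/C²)(5.35×10⁻⁶ C)(4.87×10⁻⁶ C)(1/0.185 − 1/0.341) = 0.579 J.
v = √(2·0.579/4.78×10⁻³) = 15.6 m/s.

15.6 m/s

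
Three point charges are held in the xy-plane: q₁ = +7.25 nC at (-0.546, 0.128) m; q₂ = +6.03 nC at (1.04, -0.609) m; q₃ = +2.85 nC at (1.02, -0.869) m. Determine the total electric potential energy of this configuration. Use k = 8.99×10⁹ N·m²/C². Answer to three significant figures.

The work to assemble the configuration equals its total potential energy, U = Σ kqᵢqⱼ/rᵢⱼ over all pairs.
Pair separations: r₁₂ = 1.75 m, r₁₃ = 1.86 m, r₂₃ = 0.261 m.
U = (2.25×10⁻⁷) + (1.00×10⁻⁷) + (5.92×10⁻⁷) = 9.17×10⁻⁷ J.

9.17×10⁻⁷ J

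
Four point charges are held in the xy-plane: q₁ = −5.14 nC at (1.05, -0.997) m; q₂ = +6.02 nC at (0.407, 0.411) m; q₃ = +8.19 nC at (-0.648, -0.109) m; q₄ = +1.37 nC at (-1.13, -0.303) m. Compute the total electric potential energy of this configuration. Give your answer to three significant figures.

2.10×10⁻⁷ J

The work to assemble the configuration equals its total potential energy, U = Σ kqᵢqⱼ/rᵢⱼ over all pairs.
Pair separations: r₁₂ = 1.55 m, r₁₃ = 1.92 m, r₁₄ = 2.29 m, r₂₃ = 1.18 m, r₂₄ = 1.69 m, r₃₄ = 0.520 m.
Summing all 6 pair terms gives U = 2.10×10⁻⁷ J.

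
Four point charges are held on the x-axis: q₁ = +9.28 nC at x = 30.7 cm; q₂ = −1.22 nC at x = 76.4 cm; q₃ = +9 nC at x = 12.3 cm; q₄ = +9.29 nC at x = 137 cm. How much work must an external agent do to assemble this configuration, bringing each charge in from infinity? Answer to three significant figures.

4.87×10⁻⁶ J

The work to assemble the configuration equals its total potential energy, U = Σ kqᵢqⱼ/rᵢⱼ over all pairs.
Pair separations: r₁₂ = 0.457 m, r₁₃ = 0.184 m, r₁₄ = 1.06 m, r₂₃ = 0.641 m, r₂₄ = 0.606 m, r₃₄ = 1.25 m.
Summing all 6 pair terms gives U = 4.87×10⁻⁶ J.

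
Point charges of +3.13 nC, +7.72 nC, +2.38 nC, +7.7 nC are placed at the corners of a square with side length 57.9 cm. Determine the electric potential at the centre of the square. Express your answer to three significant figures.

460 V

The total potential is the scalar sum of each charge's contribution, V = Σ kqᵢ/rᵢ.
The distance from each corner to the centre is a√2/2 = 0.409 m.
V = k[(3.13×10⁻⁹)/(0.409) + (7.72×10⁻⁹)/(0.409) + (2.38×10⁻⁹)/(0.409) + (7.70×10⁻⁹)/(0.409)] = 460 V.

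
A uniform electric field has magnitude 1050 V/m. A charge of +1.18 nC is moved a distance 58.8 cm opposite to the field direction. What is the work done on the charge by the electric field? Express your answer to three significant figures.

-7.29×10⁻⁷ J

The potential change for a displacement 58.8 cm opposite to the field direction is ΔV = +Ed = 617 V.
W_field = −qΔV = -7.29×10⁻⁷ J.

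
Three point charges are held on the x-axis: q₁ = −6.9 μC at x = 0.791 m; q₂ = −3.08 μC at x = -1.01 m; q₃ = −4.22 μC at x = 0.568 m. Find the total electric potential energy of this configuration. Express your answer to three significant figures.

1.35 J

The work to assemble the configuration equals its total potential energy, U = Σ kqᵢqⱼ/rᵢⱼ over all pairs.
Pair separations: r₁₂ = 1.80 m, r₁₃ = 0.223 m, r₂₃ = 1.58 m.
U = (0.106) + (1.17) + (0.0740) = 1.35 J.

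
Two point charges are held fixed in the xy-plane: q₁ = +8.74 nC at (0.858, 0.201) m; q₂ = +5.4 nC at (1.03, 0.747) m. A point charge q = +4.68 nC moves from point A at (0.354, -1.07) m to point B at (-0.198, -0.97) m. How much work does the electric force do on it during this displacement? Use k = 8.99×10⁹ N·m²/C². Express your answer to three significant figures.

4.53×10⁻⁸ J

The work done by the electric force is W_field = −ΔU = −q(V_B − V_A) = q(V_A − V_B).
At A: distances to the source charges are 1.37 m, 1.94 m; V_A = Σ kqᵢ/rᵢ = 82.5 V.
At B: distances to the source charges are 1.58 m, 2.11 m; V_B = Σ kqᵢ/rᵢ = 72.8 V.
ΔV = V_B − V_A = -9.68 V.
W_field = −qΔV = −(4.68×10⁻⁹ C)(-9.68 V) = 4.53×10⁻⁸ J.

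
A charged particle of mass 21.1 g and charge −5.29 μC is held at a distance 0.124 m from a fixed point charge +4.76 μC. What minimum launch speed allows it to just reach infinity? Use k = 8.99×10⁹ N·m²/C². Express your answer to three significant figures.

13.2 m/s

To just escape, total mechanical energy must reach zero at infinity: ½mv²_min + U = 0, so ½mv²_min = −U = |kQq|/r.
|U| = |kQq|/r = (8.99×10⁹ N·m²/C²)(4.76×10⁻⁶)(5.29×10⁻⁶)/(0.124) = 1.83 J.
v_min = √(2|U|/m) = √(2·1.83/0.0211) = 13.2 m/s.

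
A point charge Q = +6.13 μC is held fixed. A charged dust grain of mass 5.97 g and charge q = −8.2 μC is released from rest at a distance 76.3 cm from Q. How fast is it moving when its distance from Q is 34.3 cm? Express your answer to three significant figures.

15.6 m/s

Only the electrostatic force acts, so mechanical energy is conserved: ½mv² = U₁ − U₂ = kQq(1/r₁ − 1/r₂).
U₁ − U₂ = (8.99×10⁹ N·m²/C²)(6.13×10⁻⁶ C)(-8.20×10⁻⁶ C)(1/0.763 − 1/0.343) = 0.725 J.
v = √(2·0.725/5.97×10⁻³) = 15.6 m/s.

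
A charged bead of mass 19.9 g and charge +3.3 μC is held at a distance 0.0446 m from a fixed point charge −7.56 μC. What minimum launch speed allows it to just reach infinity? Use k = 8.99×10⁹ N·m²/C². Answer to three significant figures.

22.5 m/s

To just escape, total mechanical energy must reach zero at infinity: ½mv²_min + U = 0, so ½mv²_min = −U = |kQq|/r.
|U| = |kQq|/r = (8.99×10⁹ N·m²/C²)(7.56×10⁻⁶)(3.30×10⁻⁶)/(0.0446) = 5.03 J.
v_min = √(2|U|/m) = √(2·5.03/0.0199) = 22.5 m/s.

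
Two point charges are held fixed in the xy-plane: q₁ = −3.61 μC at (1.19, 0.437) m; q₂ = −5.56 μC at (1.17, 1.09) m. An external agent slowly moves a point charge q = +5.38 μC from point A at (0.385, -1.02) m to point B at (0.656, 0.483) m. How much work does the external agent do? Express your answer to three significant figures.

-0.440 J

For quasistatic motion the external work equals the change in potential energy: W_ext = qΔV = q(V_B − V_A).
At A: distances to the source charges are 1.66 m, 2.25 m; V_A = Σ kqᵢ/rᵢ = -4.17×10⁴ V.
At B: distances to the source charges are 0.536 m, 0.795 m; V_B = Σ kqᵢ/rᵢ = -1.23×10⁵ V.
ΔV = V_B − V_A = -8.17×10⁴ V.
W_ext = qΔV = (5.38×10⁻⁶ C)(-8.17×10⁴ V) = -0.440 J.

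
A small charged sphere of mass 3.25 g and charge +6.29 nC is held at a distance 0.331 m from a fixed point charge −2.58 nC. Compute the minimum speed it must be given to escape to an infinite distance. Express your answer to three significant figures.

0.0165 m/s

To just escape, total mechanical energy must reach zero at infinity: ½mv²_min + U = 0, so ½mv²_min = −U = |kQq|/r.
|U| = |kQq|/r = (8.99×10⁹ N·m²/C²)(2.58×10⁻⁹)(6.29×10⁻⁹)/(0.331) = 4.41×10⁻⁷ J.
v_min = √(2|U|/m) = √(2·4.41×10⁻⁷/3.25×10⁻³) = 0.0165 m/s.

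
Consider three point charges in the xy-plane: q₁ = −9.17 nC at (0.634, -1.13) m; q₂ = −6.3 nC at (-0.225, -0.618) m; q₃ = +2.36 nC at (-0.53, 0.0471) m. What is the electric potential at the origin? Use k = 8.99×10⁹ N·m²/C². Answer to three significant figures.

-110 V

Electric potential is a scalar, so the contributions from each charge add algebraically: V = Σ kqᵢ/rᵢ.
Distances from the field point to each charge: r₁ = 1.30 m, r₂ = 0.658 m, r₃ = 0.532 m.
V = k[(-9.17×10⁻⁹)/(1.30) + (-6.30×10⁻⁹)/(0.658) + (2.36×10⁻⁹)/(0.532)] = -110 V.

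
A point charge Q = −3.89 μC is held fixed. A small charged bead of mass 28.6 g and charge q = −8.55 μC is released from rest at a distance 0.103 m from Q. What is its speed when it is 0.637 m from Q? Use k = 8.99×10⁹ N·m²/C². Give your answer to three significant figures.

13.0 m/s

Only the electrostatic force acts, so mechanical energy is conserved: ½mv² = U₁ − U₂ = kQq(1/r₁ − 1/r₂).
U₁ − U₂ = (8.99×10⁹ N·m²/C²)(-3.89×10⁻⁶ C)(-8.55×10⁻⁶ C)(1/0.103 − 1/0.637) = 2.43 J.
v = √(2·2.43/0.0286) = 13.0 m/s.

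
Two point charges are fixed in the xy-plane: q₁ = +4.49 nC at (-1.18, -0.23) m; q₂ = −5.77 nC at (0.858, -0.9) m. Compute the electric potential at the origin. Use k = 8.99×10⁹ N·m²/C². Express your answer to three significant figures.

Electric potential is a scalar, so the contributions from each charge add algebraically: V = Σ kqᵢ/rᵢ.
Distances from the field point to each charge: r₁ = 1.20 m, r₂ = 1.24 m.
V = k[(4.49×10⁻⁹)/(1.20) + (-5.77×10⁻⁹)/(1.24)] = -8.14 V.

-8.14 V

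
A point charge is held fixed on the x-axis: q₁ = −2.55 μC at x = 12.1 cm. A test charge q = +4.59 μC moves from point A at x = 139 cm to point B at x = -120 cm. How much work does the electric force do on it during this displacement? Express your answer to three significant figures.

The work done by the electric force is W_field = −ΔU = −q(V_B − V_A) = q(V_A − V_B).
At A: distance to the source charge is 1.27 m; V_A = kq₁/r = -1.81×10⁴ V.
At B: distance to the source charge is 1.32 m; V_B = kq₁/r = -1.74×10⁴ V.
ΔV = V_B − V_A = 711 V.
W_field = −qΔV = −(4.59×10⁻⁶ C)(711 V) = -3.26×10⁻³ J.

-3.26×10⁻³ J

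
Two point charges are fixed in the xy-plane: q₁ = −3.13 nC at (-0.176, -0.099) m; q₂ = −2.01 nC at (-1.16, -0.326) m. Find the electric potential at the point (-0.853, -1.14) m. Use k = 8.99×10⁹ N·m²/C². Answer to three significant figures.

The total potential is the scalar sum of each charge's contribution, V = Σ kqᵢ/rᵢ.
Distances from the field point to each charge: r₁ = 1.24 m, r₂ = 0.870 m.
V = k[(-3.13×10⁻⁹)/(1.24) + (-2.01×10⁻⁹)/(0.870)] = -43.4 V.

-43.4 V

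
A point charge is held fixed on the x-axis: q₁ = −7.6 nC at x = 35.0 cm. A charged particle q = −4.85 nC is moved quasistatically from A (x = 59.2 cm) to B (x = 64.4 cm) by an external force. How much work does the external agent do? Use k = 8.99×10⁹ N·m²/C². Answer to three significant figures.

-2.42×10⁻⁷ J

For quasistatic motion the external work equals the change in potential energy: W_ext = qΔV = q(V_B − V_A).
At A: distance to the source charge is 0.242 m; V_A = kq₁/r = -282 V.
At B: distance to the source charge is 0.294 m; V_B = kq₁/r = -232 V.
ΔV = V_B − V_A = 49.9 V.
W_ext = qΔV = (-4.85×10⁻⁹ C)(49.9 V) = -2.42×10⁻⁷ J.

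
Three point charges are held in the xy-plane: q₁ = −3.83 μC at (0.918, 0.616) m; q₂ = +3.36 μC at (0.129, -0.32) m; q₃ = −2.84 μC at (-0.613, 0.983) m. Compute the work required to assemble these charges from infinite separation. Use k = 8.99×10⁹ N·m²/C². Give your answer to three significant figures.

The work to assemble the configuration equals its total potential energy, U = Σ kqᵢqⱼ/rᵢⱼ over all pairs.
Pair separations: r₁₂ = 1.22 m, r₁₃ = 1.57 m, r₂₃ = 1.50 m.
U = (-0.0945) + (0.0621) + (-0.0572) = -0.0896 J.

-0.0896 J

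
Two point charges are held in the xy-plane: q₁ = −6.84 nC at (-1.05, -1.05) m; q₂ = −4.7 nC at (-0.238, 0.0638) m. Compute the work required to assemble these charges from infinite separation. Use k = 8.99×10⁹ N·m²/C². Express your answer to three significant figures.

2.10×10⁻⁷ J

The work to assemble the configuration equals its total potential energy, U = Σ kqᵢqⱼ/rᵢⱼ over all pairs.
Pair separations: r₁₂ = 1.38 m.
U = (2.10×10⁻⁷) = 2.10×10⁻⁷ J.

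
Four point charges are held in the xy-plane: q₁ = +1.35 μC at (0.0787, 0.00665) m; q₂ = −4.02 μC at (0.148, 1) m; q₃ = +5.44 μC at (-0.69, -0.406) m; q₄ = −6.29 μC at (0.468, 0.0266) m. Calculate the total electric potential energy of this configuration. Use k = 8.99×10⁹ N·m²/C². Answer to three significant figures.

The work to assemble the configuration equals its total potential energy, U = Σ kqᵢqⱼ/rᵢⱼ over all pairs.
Pair separations: r₁₂ = 0.996 m, r₁₃ = 0.872 m, r₁₄ = 0.390 m, r₂₃ = 1.64 m, r₂₄ = 1.02 m, r₃₄ = 1.24 m.
Summing all 6 pair terms gives U = -0.316 J.

-0.316 J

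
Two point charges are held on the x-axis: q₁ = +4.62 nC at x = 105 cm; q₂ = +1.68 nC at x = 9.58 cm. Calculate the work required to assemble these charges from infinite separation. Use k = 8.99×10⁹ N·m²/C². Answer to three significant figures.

7.31×10⁻⁸ J

The work to assemble the configuration equals its total potential energy, U = Σ kqᵢqⱼ/rᵢⱼ over all pairs.
Pair separations: r₁₂ = 0.954 m.
U = (7.31×10⁻⁸) = 7.31×10⁻⁸ J.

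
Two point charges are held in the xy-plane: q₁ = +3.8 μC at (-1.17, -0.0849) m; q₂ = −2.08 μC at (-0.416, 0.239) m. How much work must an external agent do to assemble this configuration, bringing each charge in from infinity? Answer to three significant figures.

The work to assemble the configuration equals its total potential energy, U = Σ kqᵢqⱼ/rᵢⱼ over all pairs.
Pair separations: r₁₂ = 0.821 m.
U = (-0.0866) = -0.0866 J.

-0.0866 J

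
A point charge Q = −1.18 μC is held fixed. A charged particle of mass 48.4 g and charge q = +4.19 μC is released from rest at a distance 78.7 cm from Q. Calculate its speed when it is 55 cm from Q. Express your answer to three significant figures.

Only the electrostatic force acts, so mechanical energy is conserved: ½mv² = U₁ − U₂ = kQq(1/r₁ − 1/r₂).
U₁ − U₂ = (8.99×10⁹ N·m²/C²)(-1.18×10⁻⁶ C)(4.19×10⁻⁶ C)(1/0.787 − 1/0.550) = 0.0243 J.
v = √(2·0.0243/0.0484) = 1.00 m/s.

1.00 m/s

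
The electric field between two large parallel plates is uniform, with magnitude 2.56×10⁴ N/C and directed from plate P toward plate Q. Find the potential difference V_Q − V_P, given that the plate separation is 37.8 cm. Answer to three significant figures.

-9680 V

In a uniform field, potential decreases in the direction of E: ΔV = −E·d for a displacement d parallel to E.
Going from P to Q is a displacement of 37.8 cm along the field, so V_Q − V_P = −Ed = -9680 V.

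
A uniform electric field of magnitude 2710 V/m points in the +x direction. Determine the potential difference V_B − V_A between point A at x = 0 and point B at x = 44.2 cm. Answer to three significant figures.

In a uniform field, potential decreases in the direction of E: V_B − V_A = −E·Δx.
V_B − V_A = −(2710 V/m)(0.442 m) = -1200 V.

-1200 V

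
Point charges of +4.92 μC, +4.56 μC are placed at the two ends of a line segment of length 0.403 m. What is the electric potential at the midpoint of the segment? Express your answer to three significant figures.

The total potential is the scalar sum of each charge's contribution, V = Σ kqᵢ/rᵢ.
Each charge is 0.202 m from the midpoint.
V = k[(4.92×10⁻⁶)/(0.202) + (4.56×10⁻⁶)/(0.202)] = 4.23×10⁵ V.

4.23×10⁵ V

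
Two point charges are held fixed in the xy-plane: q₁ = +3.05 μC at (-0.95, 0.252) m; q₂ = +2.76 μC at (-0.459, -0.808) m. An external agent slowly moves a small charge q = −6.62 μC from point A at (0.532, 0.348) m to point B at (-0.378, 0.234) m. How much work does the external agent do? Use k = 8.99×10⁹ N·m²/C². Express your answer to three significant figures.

For quasistatic motion the external work equals the change in potential energy: W_ext = qΔV = q(V_B − V_A).
At A: distances to the source charges are 1.49 m, 1.52 m; V_A = Σ kqᵢ/rᵢ = 3.48×10⁴ V.
At B: distances to the source charges are 0.572 m, 1.05 m; V_B = Σ kqᵢ/rᵢ = 7.17×10⁴ V.
ΔV = V_B − V_A = 3.69×10⁴ V.
W_ext = qΔV = (-6.62×10⁻⁶ C)(3.69×10⁴ V) = -0.244 J.

-0.244 J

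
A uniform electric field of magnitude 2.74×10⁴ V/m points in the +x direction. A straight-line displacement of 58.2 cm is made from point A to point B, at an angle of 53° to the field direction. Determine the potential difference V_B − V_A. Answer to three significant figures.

Only the component of displacement along E changes the potential: ΔV = −E·d·cosθ.
ΔV = −(2.74×10⁴ V/m)(0.582 m)cos53° = -9600 V.

-9600 V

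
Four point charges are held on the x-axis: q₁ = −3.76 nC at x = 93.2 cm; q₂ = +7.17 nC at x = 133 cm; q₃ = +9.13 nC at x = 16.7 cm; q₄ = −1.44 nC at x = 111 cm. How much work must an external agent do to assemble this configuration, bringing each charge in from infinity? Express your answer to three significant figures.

The assembly work is the sum of pairwise potential energies, U = Σ_{i<j} kqᵢqⱼ/rᵢⱼ.
Pair separations: r₁₂ = 0.398 m, r₁₃ = 0.765 m, r₁₄ = 0.178 m, r₂₃ = 1.16 m, r₂₄ = 0.220 m, r₃₄ = 0.943 m.
Summing all 6 pair terms gives U = -7.80×10⁻⁷ J.

-7.80×10⁻⁷ J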